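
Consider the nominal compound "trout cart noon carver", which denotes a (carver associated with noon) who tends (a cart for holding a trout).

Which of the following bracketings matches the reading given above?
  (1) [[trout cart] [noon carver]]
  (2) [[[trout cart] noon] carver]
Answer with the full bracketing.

The paraphrase's head is the "carver" part ("noon carver"); its modifier is "trout cart".
That top-level split, carried through the inner groups, gives [[trout cart] [noon carver]].

[[trout cart] [noon carver]]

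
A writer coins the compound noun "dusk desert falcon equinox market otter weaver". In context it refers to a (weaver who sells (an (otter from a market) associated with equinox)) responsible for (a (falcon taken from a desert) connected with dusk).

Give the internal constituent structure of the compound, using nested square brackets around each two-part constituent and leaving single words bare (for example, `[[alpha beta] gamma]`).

At the top level: head "weaver" (specifically "equinox market otter weaver"); modifier "dusk desert falcon".
"dusk desert falcon" → head "falcon" (specifically "desert falcon"), modifier "dusk".
"desert falcon" → head "falcon", modifier "desert".
"equinox market otter weaver" → head "weaver", modifier "equinox market otter".
"equinox market otter" → head "otter" (specifically "market otter"), modifier "equinox".
"market otter" → head "otter", modifier "market".
Putting it together: [[dusk [desert falcon]] [[equinox [market otter]] weaver]].

[[dusk [desert falcon]] [[equinox [market otter]] weaver]]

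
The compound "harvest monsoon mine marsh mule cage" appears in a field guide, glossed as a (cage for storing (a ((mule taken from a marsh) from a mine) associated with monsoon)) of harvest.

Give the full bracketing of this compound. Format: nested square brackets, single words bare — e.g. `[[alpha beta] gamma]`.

Whole compound: head "cage" (specifically "monsoon mine marsh mule cage"), modifier "harvest".
"monsoon mine marsh mule cage" → head "cage", modifier "monsoon mine marsh mule".
"monsoon mine marsh mule" → head "mule" (specifically "mine marsh mule"), modifier "monsoon".
"mine marsh mule" → head "mule" (specifically "marsh mule"), modifier "mine".
"marsh mule" → head "mule", modifier "marsh".
Assembled: [harvest [[monsoon [mine [marsh mule]]] cage]].

[harvest [[monsoon [mine [marsh mule]]] cage]]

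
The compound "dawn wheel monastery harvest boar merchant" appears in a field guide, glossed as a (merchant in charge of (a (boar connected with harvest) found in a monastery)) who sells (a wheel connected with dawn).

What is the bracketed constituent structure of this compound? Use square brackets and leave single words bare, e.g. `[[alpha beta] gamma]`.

Whole compound: head "merchant" (specifically "monastery harvest boar merchant"), modifier "dawn wheel".
Within "dawn wheel", the head is "wheel" and the modifier is "dawn".
Within "monastery harvest boar merchant", the head is "merchant" and the modifier is "monastery harvest boar".
Within "monastery harvest boar", the head is "boar" (specifically "harvest boar") and the modifier is "monastery".
Within "harvest boar", the head is "boar" and the modifier is "harvest".
Putting it together: [[dawn wheel] [[monastery [harvest boar]] merchant]].

[[dawn wheel] [[monastery [harvest boar]] merchant]]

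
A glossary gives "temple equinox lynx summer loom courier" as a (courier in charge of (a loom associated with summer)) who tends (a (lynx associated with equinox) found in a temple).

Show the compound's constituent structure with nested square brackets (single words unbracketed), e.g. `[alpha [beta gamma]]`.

[[temple [equinox lynx]] [[summer loom] courier]]

Whole compound: head "courier" (specifically "summer loom courier"), modifier "temple equinox lynx".
"temple equinox lynx" → head "lynx" (specifically "equinox lynx"), modifier "temple".
"equinox lynx" → head "lynx", modifier "equinox".
"summer loom courier" → head "courier", modifier "summer loom".
"summer loom" → head "loom", modifier "summer".
So the structure is [[temple [equinox lynx]] [[summer loom] courier]].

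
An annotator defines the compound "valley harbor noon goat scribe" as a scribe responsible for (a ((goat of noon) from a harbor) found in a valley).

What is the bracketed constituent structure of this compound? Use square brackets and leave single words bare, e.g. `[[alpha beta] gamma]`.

[[valley [harbor [noon goat]]] scribe]

Whole compound: head "scribe", modifier "valley harbor noon goat".
Inside "valley harbor noon goat": head "goat" (specifically "harbor noon goat"), modifier "valley".
Inside "harbor noon goat": head "goat" (specifically "noon goat"), modifier "harbor".
Inside "noon goat": head "goat", modifier "noon".
Assembled: [[valley [harbor [noon goat]]] scribe].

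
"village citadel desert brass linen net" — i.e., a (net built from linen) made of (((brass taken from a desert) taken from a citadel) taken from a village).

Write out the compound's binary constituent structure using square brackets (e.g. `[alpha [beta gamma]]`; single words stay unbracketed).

Overall it is a kind of net (specifically "linen net"); the modifier is "village citadel desert brass".
Within "village citadel desert brass", the head is "brass" (specifically "citadel desert brass") and the modifier is "village".
Within "citadel desert brass", the head is "brass" (specifically "desert brass") and the modifier is "citadel".
Within "desert brass", the head is "brass" and the modifier is "desert".
Within "linen net", the head is "net" and the modifier is "linen".
Assembled: [[village [citadel [desert brass]]] [linen net]].

[[village [citadel [desert brass]]] [linen net]]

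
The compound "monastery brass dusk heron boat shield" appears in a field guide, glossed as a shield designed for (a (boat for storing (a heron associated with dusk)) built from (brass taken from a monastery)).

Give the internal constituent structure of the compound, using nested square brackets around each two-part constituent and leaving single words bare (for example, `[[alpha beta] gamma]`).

[[[monastery brass] [[dusk heron] boat]] shield]

Whole compound: head "shield", modifier "monastery brass dusk heron boat".
Inside "monastery brass dusk heron boat": head "boat" (specifically "dusk heron boat"), modifier "monastery brass".
Inside "monastery brass": head "brass", modifier "monastery".
Inside "dusk heron boat": head "boat", modifier "dusk heron".
Inside "dusk heron": head "heron", modifier "dusk".
So the structure is [[[monastery brass] [[dusk heron] boat]] shield].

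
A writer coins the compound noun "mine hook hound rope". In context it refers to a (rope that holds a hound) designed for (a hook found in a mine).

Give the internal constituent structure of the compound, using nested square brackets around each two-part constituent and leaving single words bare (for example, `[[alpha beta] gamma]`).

Overall it is a kind of rope (specifically "hound rope"); the modifier is "mine hook".
Within "mine hook", the head is "hook" and the modifier is "mine".
Within "hound rope", the head is "rope" and the modifier is "hound".
Assembled: [[mine hook] [hound rope]].

[[mine hook] [hound rope]]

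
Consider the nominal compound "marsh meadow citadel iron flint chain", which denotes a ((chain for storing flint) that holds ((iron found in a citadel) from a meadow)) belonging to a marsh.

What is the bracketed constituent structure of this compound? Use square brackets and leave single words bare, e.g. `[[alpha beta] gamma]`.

At the top level: head "chain" (specifically "meadow citadel iron flint chain"); modifier "marsh".
Inside "meadow citadel iron flint chain": head "chain" (specifically "flint chain"), modifier "meadow citadel iron".
Inside "meadow citadel iron": head "iron" (specifically "citadel iron"), modifier "meadow".
Inside "citadel iron": head "iron", modifier "citadel".
Inside "flint chain": head "chain", modifier "flint".
Assembled: [marsh [[meadow [citadel iron]] [flint chain]]].

[marsh [[meadow [citadel iron]] [flint chain]]]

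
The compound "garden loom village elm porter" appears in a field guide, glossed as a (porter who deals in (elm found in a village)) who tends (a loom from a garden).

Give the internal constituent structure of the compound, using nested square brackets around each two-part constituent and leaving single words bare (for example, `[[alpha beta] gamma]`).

[[garden loom] [[village elm] porter]]

Whole compound: head "porter" (specifically "village elm porter"), modifier "garden loom".
Inside "garden loom": head "loom", modifier "garden".
Inside "village elm porter": head "porter", modifier "village elm".
Inside "village elm": head "elm", modifier "village".
Putting it together: [[garden loom] [[village elm] porter]].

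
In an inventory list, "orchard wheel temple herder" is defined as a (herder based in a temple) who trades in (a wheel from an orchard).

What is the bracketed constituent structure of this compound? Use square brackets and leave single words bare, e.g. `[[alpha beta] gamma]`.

The outermost head in the paraphrase is "herder" (specifically "temple herder"), modified by "orchard wheel".
"orchard wheel" → head "wheel", modifier "orchard".
"temple herder" → head "herder", modifier "temple".
Assembled: [[orchard wheel] [temple herder]].

[[orchard wheel] [temple herder]]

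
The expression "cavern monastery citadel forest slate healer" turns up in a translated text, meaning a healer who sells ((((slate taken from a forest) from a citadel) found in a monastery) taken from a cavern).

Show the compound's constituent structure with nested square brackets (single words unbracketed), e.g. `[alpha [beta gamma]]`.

At the top level: head "healer"; modifier "cavern monastery citadel forest slate".
Within "cavern monastery citadel forest slate", the head is "slate" (specifically "monastery citadel forest slate") and the modifier is "cavern".
Within "monastery citadel forest slate", the head is "slate" (specifically "citadel forest slate") and the modifier is "monastery".
Within "citadel forest slate", the head is "slate" (specifically "forest slate") and the modifier is "citadel".
Within "forest slate", the head is "slate" and the modifier is "forest".
Assembled: [[cavern [monastery [citadel [forest slate]]]] healer].

[[cavern [monastery [citadel [forest slate]]]] healer]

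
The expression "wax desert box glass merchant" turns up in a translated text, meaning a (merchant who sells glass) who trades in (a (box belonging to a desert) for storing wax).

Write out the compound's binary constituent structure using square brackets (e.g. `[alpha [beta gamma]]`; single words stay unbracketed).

[[wax [desert box]] [glass merchant]]

The outermost head in the paraphrase is "merchant" (specifically "glass merchant"), modified by "wax desert box".
Inside "wax desert box": head "box" (specifically "desert box"), modifier "wax".
Inside "desert box": head "box", modifier "desert".
Inside "glass merchant": head "merchant", modifier "glass".
So the structure is [[wax [desert box]] [glass merchant]].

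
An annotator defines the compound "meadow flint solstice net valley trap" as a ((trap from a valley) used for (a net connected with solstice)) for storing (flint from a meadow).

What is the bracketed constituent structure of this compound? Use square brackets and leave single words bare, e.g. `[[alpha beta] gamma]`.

The outermost head in the paraphrase is "trap" (specifically "solstice net valley trap"), modified by "meadow flint".
"meadow flint" → head "flint", modifier "meadow".
"solstice net valley trap" → head "trap" (specifically "valley trap"), modifier "solstice net".
"solstice net" → head "net", modifier "solstice".
"valley trap" → head "trap", modifier "valley".
Assembled: [[meadow flint] [[solstice net] [valley trap]]].

[[meadow flint] [[solstice net] [valley trap]]]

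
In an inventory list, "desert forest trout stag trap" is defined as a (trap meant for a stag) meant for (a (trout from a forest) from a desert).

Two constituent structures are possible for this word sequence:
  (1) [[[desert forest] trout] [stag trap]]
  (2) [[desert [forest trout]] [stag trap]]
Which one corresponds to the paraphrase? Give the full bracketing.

[[desert [forest trout]] [stag trap]]

The paraphrase's head is the "trap" part ("stag trap"); its modifier is "desert forest trout".
That top-level split, carried through the inner groups, gives [[desert [forest trout]] [stag trap]].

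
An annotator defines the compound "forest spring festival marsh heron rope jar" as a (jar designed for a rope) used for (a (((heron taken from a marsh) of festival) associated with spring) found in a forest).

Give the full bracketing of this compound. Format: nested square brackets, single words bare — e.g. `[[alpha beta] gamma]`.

[[forest [spring [festival [marsh heron]]]] [rope jar]]

Whole compound: head "jar" (specifically "rope jar"), modifier "forest spring festival marsh heron".
Inside "forest spring festival marsh heron": head "heron" (specifically "spring festival marsh heron"), modifier "forest".
Inside "spring festival marsh heron": head "heron" (specifically "festival marsh heron"), modifier "spring".
Inside "festival marsh heron": head "heron" (specifically "marsh heron"), modifier "festival".
Inside "marsh heron": head "heron", modifier "marsh".
Inside "rope jar": head "jar", modifier "rope".
Putting it together: [[forest [spring [festival [marsh heron]]]] [rope jar]].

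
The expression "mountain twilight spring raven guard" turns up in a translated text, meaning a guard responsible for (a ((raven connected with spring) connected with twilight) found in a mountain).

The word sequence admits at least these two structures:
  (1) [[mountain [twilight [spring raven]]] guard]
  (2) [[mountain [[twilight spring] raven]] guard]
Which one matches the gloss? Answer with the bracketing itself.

[[mountain [twilight [spring raven]]] guard]

The paraphrase's head is the "guard" part ("guard"); its modifier is "mountain twilight spring raven".
That top-level split, carried through the inner groups, gives [[mountain [twilight [spring raven]]] guard].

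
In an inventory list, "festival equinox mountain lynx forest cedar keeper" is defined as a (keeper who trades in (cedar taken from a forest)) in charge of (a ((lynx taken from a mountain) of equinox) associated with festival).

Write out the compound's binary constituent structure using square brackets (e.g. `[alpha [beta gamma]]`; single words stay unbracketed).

[[festival [equinox [mountain lynx]]] [[forest cedar] keeper]]

Overall it is a kind of keeper (specifically "forest cedar keeper"); the modifier is "festival equinox mountain lynx".
"festival equinox mountain lynx" → head "lynx" (specifically "equinox mountain lynx"), modifier "festival".
"equinox mountain lynx" → head "lynx" (specifically "mountain lynx"), modifier "equinox".
"mountain lynx" → head "lynx", modifier "mountain".
"forest cedar keeper" → head "keeper", modifier "forest cedar".
"forest cedar" → head "cedar", modifier "forest".
Putting it together: [[festival [equinox [mountain lynx]]] [[forest cedar] keeper]].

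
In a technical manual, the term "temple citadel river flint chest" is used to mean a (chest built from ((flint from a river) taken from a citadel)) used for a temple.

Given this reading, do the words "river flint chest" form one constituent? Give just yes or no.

The top-level split is [temple] [citadel river flint chest]; the full structure is [temple [[citadel [river flint]] chest]].
"river flint chest" straddles a constituent boundary, so it is not a single unit.

no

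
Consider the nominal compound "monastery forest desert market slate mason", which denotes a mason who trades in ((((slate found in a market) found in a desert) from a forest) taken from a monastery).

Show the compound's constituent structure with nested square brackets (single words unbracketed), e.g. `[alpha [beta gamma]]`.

Overall it is a kind of mason; the modifier is "monastery forest desert market slate".
Inside "monastery forest desert market slate": head "slate" (specifically "forest desert market slate"), modifier "monastery".
Inside "forest desert market slate": head "slate" (specifically "desert market slate"), modifier "forest".
Inside "desert market slate": head "slate" (specifically "market slate"), modifier "desert".
Inside "market slate": head "slate", modifier "market".
So the structure is [[monastery [forest [desert [market slate]]]] mason].

[[monastery [forest [desert [market slate]]]] mason]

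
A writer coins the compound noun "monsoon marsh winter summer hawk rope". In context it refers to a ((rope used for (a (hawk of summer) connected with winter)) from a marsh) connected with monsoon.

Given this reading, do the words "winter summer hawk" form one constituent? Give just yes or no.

yes

The paraphrase groups the words so that "winter summer hawk" is one unit: it corresponds to a single parenthesized sub-phrase.
The full structure is [monsoon [marsh [[winter [summer hawk]] rope]]], in which [winter summer hawk] is a constituent.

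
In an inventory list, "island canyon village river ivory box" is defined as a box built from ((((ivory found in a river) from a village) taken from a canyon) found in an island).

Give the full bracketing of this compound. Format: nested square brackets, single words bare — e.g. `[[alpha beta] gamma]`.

The outermost head in the paraphrase is "box", modified by "island canyon village river ivory".
Within "island canyon village river ivory", the head is "ivory" (specifically "canyon village river ivory") and the modifier is "island".
Within "canyon village river ivory", the head is "ivory" (specifically "village river ivory") and the modifier is "canyon".
Within "village river ivory", the head is "ivory" (specifically "river ivory") and the modifier is "village".
Within "river ivory", the head is "ivory" and the modifier is "river".
Assembled: [[island [canyon [village [river ivory]]]] box].

[[island [canyon [village [river ivory]]]] box]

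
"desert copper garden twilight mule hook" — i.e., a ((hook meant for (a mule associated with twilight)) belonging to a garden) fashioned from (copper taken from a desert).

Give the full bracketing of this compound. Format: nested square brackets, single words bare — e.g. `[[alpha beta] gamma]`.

Overall it is a kind of hook (specifically "garden twilight mule hook"); the modifier is "desert copper".
Inside "desert copper": head "copper", modifier "desert".
Inside "garden twilight mule hook": head "hook" (specifically "twilight mule hook"), modifier "garden".
Inside "twilight mule hook": head "hook", modifier "twilight mule".
Inside "twilight mule": head "mule", modifier "twilight".
Putting it together: [[desert copper] [garden [[twilight mule] hook]]].

[[desert copper] [garden [[twilight mule] hook]]]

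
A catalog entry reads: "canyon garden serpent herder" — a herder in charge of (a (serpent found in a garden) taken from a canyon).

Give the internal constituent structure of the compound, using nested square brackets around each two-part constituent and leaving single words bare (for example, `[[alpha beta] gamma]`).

At the top level: head "herder"; modifier "canyon garden serpent".
Inside "canyon garden serpent": head "serpent" (specifically "garden serpent"), modifier "canyon".
Inside "garden serpent": head "serpent", modifier "garden".
So the structure is [[canyon [garden serpent]] herder].

[[canyon [garden serpent]] herder]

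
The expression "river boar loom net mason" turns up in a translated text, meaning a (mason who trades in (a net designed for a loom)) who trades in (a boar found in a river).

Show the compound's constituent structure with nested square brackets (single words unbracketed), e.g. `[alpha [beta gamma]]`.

Overall it is a kind of mason (specifically "loom net mason"); the modifier is "river boar".
Inside "river boar": head "boar", modifier "river".
Inside "loom net mason": head "mason", modifier "loom net".
Inside "loom net": head "net", modifier "loom".
Putting it together: [[river boar] [[loom net] mason]].

[[river boar] [[loom net] mason]]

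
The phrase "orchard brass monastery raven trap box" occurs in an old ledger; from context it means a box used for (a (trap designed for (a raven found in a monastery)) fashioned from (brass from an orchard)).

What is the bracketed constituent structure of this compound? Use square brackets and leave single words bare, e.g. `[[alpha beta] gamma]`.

Overall it is a kind of box; the modifier is "orchard brass monastery raven trap".
Inside "orchard brass monastery raven trap": head "trap" (specifically "monastery raven trap"), modifier "orchard brass".
Inside "orchard brass": head "brass", modifier "orchard".
Inside "monastery raven trap": head "trap", modifier "monastery raven".
Inside "monastery raven": head "raven", modifier "monastery".
Assembled: [[[orchard brass] [[monastery raven] trap]] box].

[[[orchard brass] [[monastery raven] trap]] box]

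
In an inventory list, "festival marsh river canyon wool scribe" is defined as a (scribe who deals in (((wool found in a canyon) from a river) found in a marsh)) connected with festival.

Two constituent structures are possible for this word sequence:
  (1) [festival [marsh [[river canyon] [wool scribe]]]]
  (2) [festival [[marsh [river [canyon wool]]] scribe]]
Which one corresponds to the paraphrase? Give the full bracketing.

[festival [[marsh [river [canyon wool]]] scribe]]

The paraphrase's head is the "scribe" part ("marsh river canyon wool scribe"); its modifier is "festival".
That top-level split, carried through the inner groups, gives [festival [[marsh [river [canyon wool]]] scribe]].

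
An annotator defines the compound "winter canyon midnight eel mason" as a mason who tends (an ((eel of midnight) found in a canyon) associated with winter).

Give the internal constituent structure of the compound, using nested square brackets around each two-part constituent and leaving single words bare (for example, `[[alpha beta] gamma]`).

[[winter [canyon [midnight eel]]] mason]

Whole compound: head "mason", modifier "winter canyon midnight eel".
"winter canyon midnight eel" → head "eel" (specifically "canyon midnight eel"), modifier "winter".
"canyon midnight eel" → head "eel" (specifically "midnight eel"), modifier "canyon".
"midnight eel" → head "eel", modifier "midnight".
So the structure is [[winter [canyon [midnight eel]]] mason].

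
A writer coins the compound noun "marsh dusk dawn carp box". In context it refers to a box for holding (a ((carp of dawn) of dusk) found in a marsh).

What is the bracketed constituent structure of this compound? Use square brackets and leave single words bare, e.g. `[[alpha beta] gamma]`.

At the top level: head "box"; modifier "marsh dusk dawn carp".
Within "marsh dusk dawn carp", the head is "carp" (specifically "dusk dawn carp") and the modifier is "marsh".
Within "dusk dawn carp", the head is "carp" (specifically "dawn carp") and the modifier is "dusk".
Within "dawn carp", the head is "carp" and the modifier is "dawn".
So the structure is [[marsh [dusk [dawn carp]]] box].

[[marsh [dusk [dawn carp]]] box]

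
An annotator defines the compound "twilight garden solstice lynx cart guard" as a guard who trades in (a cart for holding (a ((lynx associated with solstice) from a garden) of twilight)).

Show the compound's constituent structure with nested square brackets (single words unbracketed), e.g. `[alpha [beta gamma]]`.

Whole compound: head "guard", modifier "twilight garden solstice lynx cart".
"twilight garden solstice lynx cart" → head "cart", modifier "twilight garden solstice lynx".
"twilight garden solstice lynx" → head "lynx" (specifically "garden solstice lynx"), modifier "twilight".
"garden solstice lynx" → head "lynx" (specifically "solstice lynx"), modifier "garden".
"solstice lynx" → head "lynx", modifier "solstice".
So the structure is [[[twilight [garden [solstice lynx]]] cart] guard].

[[[twilight [garden [solstice lynx]]] cart] guard]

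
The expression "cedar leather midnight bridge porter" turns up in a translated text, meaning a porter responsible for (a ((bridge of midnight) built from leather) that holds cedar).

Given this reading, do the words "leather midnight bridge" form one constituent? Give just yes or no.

The paraphrase groups the words so that "leather midnight bridge" is one unit: it corresponds to a single parenthesized sub-phrase.
The full structure is [[cedar [leather [midnight bridge]]] porter], in which [leather midnight bridge] is a constituent.

yes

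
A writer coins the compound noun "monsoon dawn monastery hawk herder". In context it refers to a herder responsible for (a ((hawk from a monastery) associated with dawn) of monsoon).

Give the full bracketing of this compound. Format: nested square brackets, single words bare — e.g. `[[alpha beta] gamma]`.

[[monsoon [dawn [monastery hawk]]] herder]

At the top level: head "herder"; modifier "monsoon dawn monastery hawk".
"monsoon dawn monastery hawk" → head "hawk" (specifically "dawn monastery hawk"), modifier "monsoon".
"dawn monastery hawk" → head "hawk" (specifically "monastery hawk"), modifier "dawn".
"monastery hawk" → head "hawk", modifier "monastery".
Putting it together: [[monsoon [dawn [monastery hawk]]] herder].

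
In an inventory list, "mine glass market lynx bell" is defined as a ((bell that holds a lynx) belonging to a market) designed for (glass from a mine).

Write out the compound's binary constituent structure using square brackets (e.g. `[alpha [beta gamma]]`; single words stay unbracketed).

The outermost head in the paraphrase is "bell" (specifically "market lynx bell"), modified by "mine glass".
"mine glass" → head "glass", modifier "mine".
"market lynx bell" → head "bell" (specifically "lynx bell"), modifier "market".
"lynx bell" → head "bell", modifier "lynx".
So the structure is [[mine glass] [market [lynx bell]]].

[[mine glass] [market [lynx bell]]]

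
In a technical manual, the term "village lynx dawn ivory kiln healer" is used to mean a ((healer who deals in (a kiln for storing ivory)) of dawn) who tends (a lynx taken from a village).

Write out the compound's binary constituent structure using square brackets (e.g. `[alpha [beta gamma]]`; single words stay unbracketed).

Overall it is a kind of healer (specifically "dawn ivory kiln healer"); the modifier is "village lynx".
Inside "village lynx": head "lynx", modifier "village".
Inside "dawn ivory kiln healer": head "healer" (specifically "ivory kiln healer"), modifier "dawn".
Inside "ivory kiln healer": head "healer", modifier "ivory kiln".
Inside "ivory kiln": head "kiln", modifier "ivory".
So the structure is [[village lynx] [dawn [[ivory kiln] healer]]].

[[village lynx] [dawn [[ivory kiln] healer]]]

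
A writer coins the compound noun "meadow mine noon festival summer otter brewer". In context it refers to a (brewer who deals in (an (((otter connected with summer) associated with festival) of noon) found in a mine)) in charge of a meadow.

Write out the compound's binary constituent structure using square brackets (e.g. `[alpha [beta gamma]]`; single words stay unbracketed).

Overall it is a kind of brewer (specifically "mine noon festival summer otter brewer"); the modifier is "meadow".
Within "mine noon festival summer otter brewer", the head is "brewer" and the modifier is "mine noon festival summer otter".
Within "mine noon festival summer otter", the head is "otter" (specifically "noon festival summer otter") and the modifier is "mine".
Within "noon festival summer otter", the head is "otter" (specifically "festival summer otter") and the modifier is "noon".
Within "festival summer otter", the head is "otter" (specifically "summer otter") and the modifier is "festival".
Within "summer otter", the head is "otter" and the modifier is "summer".
Assembled: [meadow [[mine [noon [festival [summer otter]]]] brewer]].

[meadow [[mine [noon [festival [summer otter]]]] brewer]]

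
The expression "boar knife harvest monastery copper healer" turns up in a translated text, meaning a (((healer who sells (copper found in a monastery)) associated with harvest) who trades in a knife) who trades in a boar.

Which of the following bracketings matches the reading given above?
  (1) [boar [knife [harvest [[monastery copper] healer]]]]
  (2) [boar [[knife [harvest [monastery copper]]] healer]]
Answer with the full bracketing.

The paraphrase's head is the "healer" part ("knife harvest monastery copper healer"); its modifier is "boar".
That top-level split, carried through the inner groups, gives [boar [knife [harvest [[monastery copper] healer]]]].

[boar [knife [harvest [[monastery copper] healer]]]]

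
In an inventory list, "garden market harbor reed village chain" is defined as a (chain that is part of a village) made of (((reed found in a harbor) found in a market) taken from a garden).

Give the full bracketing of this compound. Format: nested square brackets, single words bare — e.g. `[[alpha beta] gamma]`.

[[garden [market [harbor reed]]] [village chain]]

The outermost head in the paraphrase is "chain" (specifically "village chain"), modified by "garden market harbor reed".
"garden market harbor reed" → head "reed" (specifically "market harbor reed"), modifier "garden".
"market harbor reed" → head "reed" (specifically "harbor reed"), modifier "market".
"harbor reed" → head "reed", modifier "harbor".
"village chain" → head "chain", modifier "village".
Assembled: [[garden [market [harbor reed]]] [village chain]].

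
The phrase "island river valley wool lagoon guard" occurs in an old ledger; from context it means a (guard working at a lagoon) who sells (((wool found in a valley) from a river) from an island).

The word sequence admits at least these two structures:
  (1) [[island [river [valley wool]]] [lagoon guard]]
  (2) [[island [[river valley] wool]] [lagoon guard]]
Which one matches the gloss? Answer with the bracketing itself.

The paraphrase's head is the "guard" part ("lagoon guard"); its modifier is "island river valley wool".
That top-level split, carried through the inner groups, gives [[island [river [valley wool]]] [lagoon guard]].

[[island [river [valley wool]]] [lagoon guard]]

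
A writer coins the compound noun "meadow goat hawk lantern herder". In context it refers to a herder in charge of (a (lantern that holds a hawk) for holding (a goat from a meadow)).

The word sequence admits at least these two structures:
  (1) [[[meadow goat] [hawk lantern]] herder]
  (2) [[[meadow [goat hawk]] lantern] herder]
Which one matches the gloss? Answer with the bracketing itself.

[[[meadow goat] [hawk lantern]] herder]

The paraphrase's head is the "herder" part ("herder"); its modifier is "meadow goat hawk lantern".
That top-level split, carried through the inner groups, gives [[[meadow goat] [hawk lantern]] herder].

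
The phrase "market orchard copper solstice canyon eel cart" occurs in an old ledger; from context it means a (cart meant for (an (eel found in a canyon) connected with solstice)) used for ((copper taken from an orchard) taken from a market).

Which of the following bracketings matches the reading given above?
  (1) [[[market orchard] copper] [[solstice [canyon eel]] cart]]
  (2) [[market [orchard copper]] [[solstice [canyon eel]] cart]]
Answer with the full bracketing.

The paraphrase's head is the "cart" part ("solstice canyon eel cart"); its modifier is "market orchard copper".
That top-level split, carried through the inner groups, gives [[market [orchard copper]] [[solstice [canyon eel]] cart]].

[[market [orchard copper]] [[solstice [canyon eel]] cart]]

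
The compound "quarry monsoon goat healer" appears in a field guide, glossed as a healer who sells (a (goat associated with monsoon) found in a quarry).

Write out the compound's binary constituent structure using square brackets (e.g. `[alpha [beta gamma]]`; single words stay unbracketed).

Whole compound: head "healer", modifier "quarry monsoon goat".
Inside "quarry monsoon goat": head "goat" (specifically "monsoon goat"), modifier "quarry".
Inside "monsoon goat": head "goat", modifier "monsoon".
Putting it together: [[quarry [monsoon goat]] healer].

[[quarry [monsoon goat]] healer]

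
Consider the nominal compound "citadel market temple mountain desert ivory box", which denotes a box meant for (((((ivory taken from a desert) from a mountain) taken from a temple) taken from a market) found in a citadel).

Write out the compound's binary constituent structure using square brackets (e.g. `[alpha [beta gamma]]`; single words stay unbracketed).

Overall it is a kind of box; the modifier is "citadel market temple mountain desert ivory".
Within "citadel market temple mountain desert ivory", the head is "ivory" (specifically "market temple mountain desert ivory") and the modifier is "citadel".
Within "market temple mountain desert ivory", the head is "ivory" (specifically "temple mountain desert ivory") and the modifier is "market".
Within "temple mountain desert ivory", the head is "ivory" (specifically "mountain desert ivory") and the modifier is "temple".
Within "mountain desert ivory", the head is "ivory" (specifically "desert ivory") and the modifier is "mountain".
Within "desert ivory", the head is "ivory" and the modifier is "desert".
Assembled: [[citadel [market [temple [mountain [desert ivory]]]]] box].

[[citadel [market [temple [mountain [desert ivory]]]]] box]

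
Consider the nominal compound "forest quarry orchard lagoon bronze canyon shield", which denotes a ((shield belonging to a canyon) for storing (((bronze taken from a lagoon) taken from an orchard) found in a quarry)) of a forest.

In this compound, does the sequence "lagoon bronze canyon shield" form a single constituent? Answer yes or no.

The top-level split is [forest] [quarry orchard lagoon bronze canyon shield]; the full structure is [forest [[quarry [orchard [lagoon bronze]]] [canyon shield]]].
"lagoon bronze canyon shield" straddles a constituent boundary, so it is not a single unit.

no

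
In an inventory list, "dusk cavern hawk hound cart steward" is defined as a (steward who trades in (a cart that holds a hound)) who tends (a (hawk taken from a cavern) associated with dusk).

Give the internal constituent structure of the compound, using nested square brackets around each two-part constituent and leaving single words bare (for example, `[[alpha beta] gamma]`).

[[dusk [cavern hawk]] [[hound cart] steward]]

Whole compound: head "steward" (specifically "hound cart steward"), modifier "dusk cavern hawk".
Within "dusk cavern hawk", the head is "hawk" (specifically "cavern hawk") and the modifier is "dusk".
Within "cavern hawk", the head is "hawk" and the modifier is "cavern".
Within "hound cart steward", the head is "steward" and the modifier is "hound cart".
Within "hound cart", the head is "cart" and the modifier is "hound".
Putting it together: [[dusk [cavern hawk]] [[hound cart] steward]].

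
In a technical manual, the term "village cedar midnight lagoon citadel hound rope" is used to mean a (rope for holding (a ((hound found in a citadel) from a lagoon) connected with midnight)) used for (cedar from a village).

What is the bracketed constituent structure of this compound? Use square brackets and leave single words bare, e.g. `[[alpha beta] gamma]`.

[[village cedar] [[midnight [lagoon [citadel hound]]] rope]]

At the top level: head "rope" (specifically "midnight lagoon citadel hound rope"); modifier "village cedar".
Inside "village cedar": head "cedar", modifier "village".
Inside "midnight lagoon citadel hound rope": head "rope", modifier "midnight lagoon citadel hound".
Inside "midnight lagoon citadel hound": head "hound" (specifically "lagoon citadel hound"), modifier "midnight".
Inside "lagoon citadel hound": head "hound" (specifically "citadel hound"), modifier "lagoon".
Inside "citadel hound": head "hound", modifier "citadel".
So the structure is [[village cedar] [[midnight [lagoon [citadel hound]]] rope]].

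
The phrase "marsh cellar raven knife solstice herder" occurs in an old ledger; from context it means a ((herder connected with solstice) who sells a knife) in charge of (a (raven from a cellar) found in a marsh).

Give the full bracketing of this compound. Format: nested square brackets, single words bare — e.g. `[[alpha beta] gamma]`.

Overall it is a kind of herder (specifically "knife solstice herder"); the modifier is "marsh cellar raven".
Within "marsh cellar raven", the head is "raven" (specifically "cellar raven") and the modifier is "marsh".
Within "cellar raven", the head is "raven" and the modifier is "cellar".
Within "knife solstice herder", the head is "herder" (specifically "solstice herder") and the modifier is "knife".
Within "solstice herder", the head is "herder" and the modifier is "solstice".
Assembled: [[marsh [cellar raven]] [knife [solstice herder]]].

[[marsh [cellar raven]] [knife [solstice herder]]]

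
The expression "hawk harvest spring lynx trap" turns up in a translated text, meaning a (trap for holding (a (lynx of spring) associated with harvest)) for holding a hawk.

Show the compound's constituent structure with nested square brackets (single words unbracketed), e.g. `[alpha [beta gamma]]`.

[hawk [[harvest [spring lynx]] trap]]

Overall it is a kind of trap (specifically "harvest spring lynx trap"); the modifier is "hawk".
Within "harvest spring lynx trap", the head is "trap" and the modifier is "harvest spring lynx".
Within "harvest spring lynx", the head is "lynx" (specifically "spring lynx") and the modifier is "harvest".
Within "spring lynx", the head is "lynx" and the modifier is "spring".
Putting it together: [hawk [[harvest [spring lynx]] trap]].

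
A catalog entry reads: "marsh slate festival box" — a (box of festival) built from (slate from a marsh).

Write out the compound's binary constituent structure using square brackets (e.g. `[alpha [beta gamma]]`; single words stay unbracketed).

At the top level: head "box" (specifically "festival box"); modifier "marsh slate".
Inside "marsh slate": head "slate", modifier "marsh".
Inside "festival box": head "box", modifier "festival".
So the structure is [[marsh slate] [festival box]].

[[marsh slate] [festival box]]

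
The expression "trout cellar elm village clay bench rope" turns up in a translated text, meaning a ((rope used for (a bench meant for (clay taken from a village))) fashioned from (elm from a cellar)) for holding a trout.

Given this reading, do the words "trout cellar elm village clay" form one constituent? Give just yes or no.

no

The top-level split is [trout] [cellar elm village clay bench rope]; the full structure is [trout [[cellar elm] [[[village clay] bench] rope]]].
"trout cellar elm village clay" straddles a constituent boundary, so it is not a single unit.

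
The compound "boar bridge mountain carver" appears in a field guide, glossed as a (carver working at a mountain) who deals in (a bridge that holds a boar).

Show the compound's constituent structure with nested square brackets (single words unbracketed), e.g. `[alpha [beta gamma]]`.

Whole compound: head "carver" (specifically "mountain carver"), modifier "boar bridge".
Inside "boar bridge": head "bridge", modifier "boar".
Inside "mountain carver": head "carver", modifier "mountain".
Putting it together: [[boar bridge] [mountain carver]].

[[boar bridge] [mountain carver]]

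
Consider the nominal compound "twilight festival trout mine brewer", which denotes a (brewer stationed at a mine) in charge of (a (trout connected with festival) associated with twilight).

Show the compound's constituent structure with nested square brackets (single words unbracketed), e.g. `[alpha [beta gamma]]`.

[[twilight [festival trout]] [mine brewer]]

Whole compound: head "brewer" (specifically "mine brewer"), modifier "twilight festival trout".
"twilight festival trout" → head "trout" (specifically "festival trout"), modifier "twilight".
"festival trout" → head "trout", modifier "festival".
"mine brewer" → head "brewer", modifier "mine".
So the structure is [[twilight [festival trout]] [mine brewer]].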